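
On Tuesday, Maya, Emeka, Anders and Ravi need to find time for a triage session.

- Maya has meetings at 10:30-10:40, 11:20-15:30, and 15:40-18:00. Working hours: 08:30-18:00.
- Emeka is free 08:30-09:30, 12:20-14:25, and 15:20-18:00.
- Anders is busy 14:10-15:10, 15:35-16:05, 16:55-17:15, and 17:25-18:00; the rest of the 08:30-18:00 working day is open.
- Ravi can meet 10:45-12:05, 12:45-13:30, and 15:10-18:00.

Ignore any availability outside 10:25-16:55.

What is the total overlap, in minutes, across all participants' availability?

Maya free within 08:30–18:00: 08:30–10:30, 10:40–11:20, 15:30–15:40.
Anders free within 08:30–18:00: 08:30–14:10, 15:10–15:35, 16:05–16:55, 17:15–17:25.
Maya ∩ Emeka: 08:30–09:30, 15:30–15:40.
Maya ∩ Emeka ∩ Anders: 08:30–09:30, 15:30–15:35.
Maya ∩ Emeka ∩ Anders ∩ Ravi: 15:30–15:35.
Restricted to 10:25–16:55: 15:30–15:35.
Total common minutes: 5.

5 minutes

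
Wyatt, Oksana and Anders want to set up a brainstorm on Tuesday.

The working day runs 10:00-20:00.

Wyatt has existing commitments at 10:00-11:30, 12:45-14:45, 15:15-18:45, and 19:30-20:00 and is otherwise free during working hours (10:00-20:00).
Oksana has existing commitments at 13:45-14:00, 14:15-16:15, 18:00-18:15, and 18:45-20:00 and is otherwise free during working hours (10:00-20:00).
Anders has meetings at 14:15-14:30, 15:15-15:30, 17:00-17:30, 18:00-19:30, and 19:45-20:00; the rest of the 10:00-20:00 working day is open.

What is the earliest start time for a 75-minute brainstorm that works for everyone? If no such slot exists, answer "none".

11:30

Wyatt free within 10:00–20:00: 11:30–12:45, 14:45–15:15, 18:45–19:30.
Oksana free within 10:00–20:00: 10:00–13:45, 14:00–14:15, 16:15–18:00, 18:15–18:45.
Anders free within 10:00–20:00: 10:00–14:15, 14:30–15:15, 15:30–17:00, 17:30–18:00, 19:30–19:45.
Wyatt ∩ Oksana: 11:30–12:45.
Wyatt ∩ Oksana ∩ Anders: 11:30–12:45.
Windows ≥ 75 min: 11:30–12:45.
Earliest such window starts at 11:30.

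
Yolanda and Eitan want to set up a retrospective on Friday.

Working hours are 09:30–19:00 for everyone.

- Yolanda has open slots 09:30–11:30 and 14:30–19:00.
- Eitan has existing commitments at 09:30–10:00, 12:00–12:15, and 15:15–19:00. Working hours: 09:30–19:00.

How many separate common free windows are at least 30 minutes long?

Eitan free within 09:30–19:00: 10:00–12:00, 12:15–15:15.
Yolanda ∩ Eitan: 10:00–11:30, 14:30–15:15.
Windows ≥ 30 min: 10:00–11:30, 14:30–15:15.
That's 2 windows.

2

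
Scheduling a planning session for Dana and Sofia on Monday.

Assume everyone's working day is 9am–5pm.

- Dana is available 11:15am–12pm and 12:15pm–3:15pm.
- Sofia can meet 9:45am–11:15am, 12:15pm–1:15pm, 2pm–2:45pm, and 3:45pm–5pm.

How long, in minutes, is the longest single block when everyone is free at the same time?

60 minutes

Dana ∩ Sofia: 12:15–13:15, 14:00–14:45.
Common window lengths: 60, 45 min; longest is 60.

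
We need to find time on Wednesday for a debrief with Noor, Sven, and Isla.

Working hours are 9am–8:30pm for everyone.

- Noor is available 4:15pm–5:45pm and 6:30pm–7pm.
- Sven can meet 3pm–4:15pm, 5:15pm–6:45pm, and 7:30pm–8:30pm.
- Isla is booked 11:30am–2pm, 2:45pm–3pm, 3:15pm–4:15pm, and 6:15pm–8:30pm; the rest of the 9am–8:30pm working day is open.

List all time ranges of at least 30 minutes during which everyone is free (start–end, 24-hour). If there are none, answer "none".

17:15–17:45

Isla free within 09:00–20:30: 09:00–11:30, 14:00–14:45, 15:00–15:15, 16:15–18:15.
Noor ∩ Sven: 17:15–17:45, 18:30–18:45.
Noor ∩ Sven ∩ Isla: 17:15–17:45.
Windows ≥ 30 min: 17:15–17:45.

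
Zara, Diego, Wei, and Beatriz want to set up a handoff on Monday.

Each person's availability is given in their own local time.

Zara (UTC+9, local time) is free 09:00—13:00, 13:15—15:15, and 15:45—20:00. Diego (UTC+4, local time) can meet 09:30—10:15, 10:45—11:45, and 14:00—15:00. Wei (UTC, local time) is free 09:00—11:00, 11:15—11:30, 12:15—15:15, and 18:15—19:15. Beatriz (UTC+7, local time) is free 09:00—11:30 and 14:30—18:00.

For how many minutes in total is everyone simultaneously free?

60 minutes

Zara → UTC: 00:00–04:00, 04:15–06:15, 06:45–11:00.
Diego → UTC: 05:30–06:15, 06:45–07:45, 10:00–11:00.
Wei → UTC: 09:00–11:00, 11:15–11:30, 12:15–15:15, 18:15–19:15.
Beatriz → UTC: 02:00–04:30, 07:30–11:00.
Zara ∩ Diego: 05:30–06:15, 06:45–07:45, 10:00–11:00.
Zara ∩ Diego ∩ Wei: 10:00–11:00.
Zara ∩ Diego ∩ Wei ∩ Beatriz: 10:00–11:00.
Total common minutes: 60.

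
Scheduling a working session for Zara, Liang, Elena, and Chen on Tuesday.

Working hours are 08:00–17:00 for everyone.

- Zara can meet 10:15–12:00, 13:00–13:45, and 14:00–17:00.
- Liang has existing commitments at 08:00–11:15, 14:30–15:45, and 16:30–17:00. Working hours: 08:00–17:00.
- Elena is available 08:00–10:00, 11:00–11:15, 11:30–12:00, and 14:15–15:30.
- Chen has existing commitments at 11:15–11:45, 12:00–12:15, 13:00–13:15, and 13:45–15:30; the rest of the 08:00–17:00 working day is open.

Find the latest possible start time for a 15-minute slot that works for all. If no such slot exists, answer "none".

11:45

Liang free within 08:00–17:00: 11:15–14:30, 15:45–16:30.
Chen free within 08:00–17:00: 08:00–11:15, 11:45–12:00, 12:15–13:00, 13:15–13:45, 15:30–17:00.
Zara ∩ Liang: 11:15–12:00, 13:00–13:45, 14:00–14:30, 15:45–16:30.
Zara ∩ Liang ∩ Elena: 11:30–12:00, 14:15–14:30.
Zara ∩ Liang ∩ Elena ∩ Chen: 11:45–12:00.
Windows ≥ 15 min: 11:45–12:00.
Latest start in the last window 11:45–12:00 is 12:00 − 15 min = 11:45.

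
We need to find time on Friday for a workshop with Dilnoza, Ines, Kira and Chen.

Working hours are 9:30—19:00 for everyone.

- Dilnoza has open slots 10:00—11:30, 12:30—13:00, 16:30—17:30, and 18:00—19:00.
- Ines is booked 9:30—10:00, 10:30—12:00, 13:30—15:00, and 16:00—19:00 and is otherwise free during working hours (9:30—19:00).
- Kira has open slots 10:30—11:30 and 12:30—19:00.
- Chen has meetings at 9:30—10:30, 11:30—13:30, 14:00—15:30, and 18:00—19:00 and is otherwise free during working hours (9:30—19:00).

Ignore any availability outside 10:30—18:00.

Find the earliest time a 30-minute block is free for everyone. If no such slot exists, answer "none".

none

Ines free within 09:30–19:00: 10:00–10:30, 12:00–13:30, 15:00–16:00.
Chen free within 09:30–19:00: 10:30–11:30, 13:30–14:00, 15:30–18:00.
Dilnoza ∩ Ines: 10:00–10:30, 12:30–13:00.
Dilnoza ∩ Ines ∩ Kira: 12:30–13:00.
Dilnoza ∩ Ines ∩ Kira ∩ Chen: (none).
Restricted to 10:30–18:00: (none).
Windows ≥ 30 min: (none).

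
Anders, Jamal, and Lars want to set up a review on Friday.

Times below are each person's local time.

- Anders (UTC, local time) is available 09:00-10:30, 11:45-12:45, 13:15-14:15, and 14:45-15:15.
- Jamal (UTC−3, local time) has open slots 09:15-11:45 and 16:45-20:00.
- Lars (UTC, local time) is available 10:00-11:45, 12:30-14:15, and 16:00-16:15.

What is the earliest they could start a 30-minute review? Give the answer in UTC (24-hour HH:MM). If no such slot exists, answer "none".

13:15

Anders → UTC: 09:00–10:30, 11:45–12:45, 13:15–14:15, 14:45–15:15.
Jamal → UTC: 12:15–14:45, 19:45–23:00.
Lars → UTC: 10:00–11:45, 12:30–14:15, 16:00–16:15.
Anders ∩ Jamal: 12:15–12:45, 13:15–14:15.
Anders ∩ Jamal ∩ Lars: 12:30–12:45, 13:15–14:15.
Windows ≥ 30 min: 13:15–14:15.
Earliest such window starts at 13:15.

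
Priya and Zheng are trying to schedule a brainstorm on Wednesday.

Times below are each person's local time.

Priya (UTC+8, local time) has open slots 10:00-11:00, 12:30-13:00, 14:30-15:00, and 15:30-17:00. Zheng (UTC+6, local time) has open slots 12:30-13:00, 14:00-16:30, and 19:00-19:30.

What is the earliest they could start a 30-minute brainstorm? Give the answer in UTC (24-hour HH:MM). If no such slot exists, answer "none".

Priya → UTC: 02:00–03:00, 04:30–05:00, 06:30–07:00, 07:30–09:00.
Zheng → UTC: 06:30–07:00, 08:00–10:30, 13:00–13:30.
Priya ∩ Zheng: 06:30–07:00, 08:00–09:00.
Windows ≥ 30 min: 06:30–07:00, 08:00–09:00.
Earliest such window starts at 06:30.

06:30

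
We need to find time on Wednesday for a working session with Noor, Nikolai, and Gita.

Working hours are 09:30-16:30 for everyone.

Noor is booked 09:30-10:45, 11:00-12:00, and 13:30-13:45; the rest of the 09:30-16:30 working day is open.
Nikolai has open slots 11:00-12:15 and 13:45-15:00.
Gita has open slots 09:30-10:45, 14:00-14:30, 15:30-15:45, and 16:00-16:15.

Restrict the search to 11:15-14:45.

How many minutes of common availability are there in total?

Noor free within 09:30–16:30: 10:45–11:00, 12:00–13:30, 13:45–16:30.
Noor ∩ Nikolai: 12:00–12:15, 13:45–15:00.
Noor ∩ Nikolai ∩ Gita: 14:00–14:30.
Restricted to 11:15–14:45: 14:00–14:30.
Total common minutes: 30.

30 minutes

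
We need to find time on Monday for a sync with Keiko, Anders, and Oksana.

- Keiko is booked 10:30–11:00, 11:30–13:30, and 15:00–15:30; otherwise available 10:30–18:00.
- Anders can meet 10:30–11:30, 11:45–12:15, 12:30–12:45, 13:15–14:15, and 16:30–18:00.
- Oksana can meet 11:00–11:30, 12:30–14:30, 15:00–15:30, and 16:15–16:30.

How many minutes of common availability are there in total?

75 minutes

Keiko free within 10:30–18:00: 11:00–11:30, 13:30–15:00, 15:30–18:00.
Keiko ∩ Anders: 11:00–11:30, 13:30–14:15, 16:30–18:00.
Keiko ∩ Anders ∩ Oksana: 11:00–11:30, 13:30–14:15.
Total common minutes: 30 + 45 = 75.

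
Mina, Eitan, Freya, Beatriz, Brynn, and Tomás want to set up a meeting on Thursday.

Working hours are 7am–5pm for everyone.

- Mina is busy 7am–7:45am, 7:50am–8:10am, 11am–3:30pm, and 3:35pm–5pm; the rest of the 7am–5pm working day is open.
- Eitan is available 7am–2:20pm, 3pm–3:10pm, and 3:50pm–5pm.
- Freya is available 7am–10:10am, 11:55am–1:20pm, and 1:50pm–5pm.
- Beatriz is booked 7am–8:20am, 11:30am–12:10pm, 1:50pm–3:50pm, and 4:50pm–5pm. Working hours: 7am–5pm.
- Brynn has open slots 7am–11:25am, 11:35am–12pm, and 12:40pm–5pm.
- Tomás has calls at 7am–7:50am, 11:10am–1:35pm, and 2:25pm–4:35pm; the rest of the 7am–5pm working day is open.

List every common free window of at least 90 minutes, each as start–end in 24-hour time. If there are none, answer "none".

08:20–10:10

Mina free within 07:00–17:00: 07:45–07:50, 08:10–11:00, 15:30–15:35.
Beatriz free within 07:00–17:00: 08:20–11:30, 12:10–13:50, 15:50–16:50.
Tomás free within 07:00–17:00: 07:50–11:10, 13:35–14:25, 16:35–17:00.
Mina ∩ Eitan: 07:45–07:50, 08:10–11:00.
Mina ∩ Eitan ∩ Freya: 07:45–07:50, 08:10–10:10.
Mina ∩ Eitan ∩ Freya ∩ Beatriz: 08:20–10:10.
Mina ∩ Eitan ∩ Freya ∩ Beatriz ∩ Brynn: 08:20–10:10.
Mina ∩ Eitan ∩ Freya ∩ Beatriz ∩ Brynn ∩ Tomás: 08:20–10:10.
Windows ≥ 90 min: 08:20–10:10.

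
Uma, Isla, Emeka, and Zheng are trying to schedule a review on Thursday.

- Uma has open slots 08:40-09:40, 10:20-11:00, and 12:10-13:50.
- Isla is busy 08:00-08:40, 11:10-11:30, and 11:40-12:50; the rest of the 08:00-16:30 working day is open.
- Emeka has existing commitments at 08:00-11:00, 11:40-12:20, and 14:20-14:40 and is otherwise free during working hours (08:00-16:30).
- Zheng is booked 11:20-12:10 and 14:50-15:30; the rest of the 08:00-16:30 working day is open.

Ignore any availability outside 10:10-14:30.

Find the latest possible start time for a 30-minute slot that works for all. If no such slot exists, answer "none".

Isla free within 08:00–16:30: 08:40–11:10, 11:30–11:40, 12:50–16:30.
Emeka free within 08:00–16:30: 11:00–11:40, 12:20–14:20, 14:40–16:30.
Zheng free within 08:00–16:30: 08:00–11:20, 12:10–14:50, 15:30–16:30.
Uma ∩ Isla: 08:40–09:40, 10:20–11:00, 12:50–13:50.
Uma ∩ Isla ∩ Emeka: 12:50–13:50.
Uma ∩ Isla ∩ Emeka ∩ Zheng: 12:50–13:50.
Restricted to 10:10–14:30: 12:50–13:50.
Windows ≥ 30 min: 12:50–13:50.
Latest start in the last window 12:50–13:50 is 13:50 − 30 min = 13:20.

13:20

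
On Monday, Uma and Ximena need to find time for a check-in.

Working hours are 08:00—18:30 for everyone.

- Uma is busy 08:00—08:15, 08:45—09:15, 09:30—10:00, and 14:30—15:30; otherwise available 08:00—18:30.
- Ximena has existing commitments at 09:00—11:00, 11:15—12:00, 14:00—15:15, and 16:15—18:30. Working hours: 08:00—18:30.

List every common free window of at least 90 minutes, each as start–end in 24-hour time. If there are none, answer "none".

12:00–14:00

Uma free within 08:00–18:30: 08:15–08:45, 09:15–09:30, 10:00–14:30, 15:30–18:30.
Ximena free within 08:00–18:30: 08:00–09:00, 11:00–11:15, 12:00–14:00, 15:15–16:15.
Uma ∩ Ximena: 08:15–08:45, 11:00–11:15, 12:00–14:00, 15:30–16:15.
Windows ≥ 90 min: 12:00–14:00.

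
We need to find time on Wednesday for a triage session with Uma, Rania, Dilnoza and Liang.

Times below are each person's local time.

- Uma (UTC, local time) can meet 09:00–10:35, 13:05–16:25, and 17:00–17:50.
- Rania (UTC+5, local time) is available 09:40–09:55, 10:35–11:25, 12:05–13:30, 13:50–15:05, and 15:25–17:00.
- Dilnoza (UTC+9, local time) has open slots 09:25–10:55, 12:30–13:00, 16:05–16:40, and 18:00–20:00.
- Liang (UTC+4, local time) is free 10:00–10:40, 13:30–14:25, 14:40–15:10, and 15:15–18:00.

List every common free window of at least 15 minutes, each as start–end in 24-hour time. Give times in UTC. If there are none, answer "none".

09:30–10:05

Uma → UTC: 09:00–10:35, 13:05–16:25, 17:00–17:50.
Rania → UTC: 04:40–04:55, 05:35–06:25, 07:05–08:30, 08:50–10:05, 10:25–12:00.
Dilnoza → UTC: 00:25–01:55, 03:30–04:00, 07:05–07:40, 09:00–11:00.
Liang → UTC: 06:00–06:40, 09:30–10:25, 10:40–11:10, 11:15–14:00.
Uma ∩ Rania: 09:00–10:05, 10:25–10:35.
Uma ∩ Rania ∩ Dilnoza: 09:00–10:05, 10:25–10:35.
Uma ∩ Rania ∩ Dilnoza ∩ Liang: 09:30–10:05.
Windows ≥ 15 min: 09:30–10:05.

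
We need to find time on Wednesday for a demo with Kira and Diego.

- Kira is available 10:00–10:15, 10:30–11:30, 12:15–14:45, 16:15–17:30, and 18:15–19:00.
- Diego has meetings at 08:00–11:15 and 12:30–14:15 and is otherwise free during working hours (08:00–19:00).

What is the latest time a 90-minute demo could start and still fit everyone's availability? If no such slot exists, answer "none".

none

Diego free within 08:00–19:00: 11:15–12:30, 14:15–19:00.
Kira ∩ Diego: 11:15–11:30, 12:15–12:30, 14:15–14:45, 16:15–17:30, 18:15–19:00.
Windows ≥ 90 min: (none).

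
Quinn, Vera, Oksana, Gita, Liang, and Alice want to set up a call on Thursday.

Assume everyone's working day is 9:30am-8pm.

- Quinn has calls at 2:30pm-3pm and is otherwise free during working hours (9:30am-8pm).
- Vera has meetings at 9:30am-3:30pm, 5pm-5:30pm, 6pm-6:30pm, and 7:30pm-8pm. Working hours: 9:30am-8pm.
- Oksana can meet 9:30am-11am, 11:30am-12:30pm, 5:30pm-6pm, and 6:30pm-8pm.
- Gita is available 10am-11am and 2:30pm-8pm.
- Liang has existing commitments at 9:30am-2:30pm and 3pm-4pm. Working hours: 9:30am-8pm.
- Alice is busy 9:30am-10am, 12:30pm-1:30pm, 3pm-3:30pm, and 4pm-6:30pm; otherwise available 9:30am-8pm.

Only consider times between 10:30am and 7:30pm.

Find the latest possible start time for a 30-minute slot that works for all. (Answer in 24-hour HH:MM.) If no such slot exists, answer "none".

Quinn free within 09:30–20:00: 09:30–14:30, 15:00–20:00.
Vera free within 09:30–20:00: 15:30–17:00, 17:30–18:00, 18:30–19:30.
Liang free within 09:30–20:00: 14:30–15:00, 16:00–20:00.
Alice free within 09:30–20:00: 10:00–12:30, 13:30–15:00, 15:30–16:00, 18:30–20:00.
Quinn ∩ Vera: 15:30–17:00, 17:30–18:00, 18:30–19:30.
Quinn ∩ Vera ∩ Oksana: 17:30–18:00, 18:30–19:30.
Quinn ∩ Vera ∩ Oksana ∩ Gita: 17:30–18:00, 18:30–19:30.
Quinn ∩ Vera ∩ Oksana ∩ Gita ∩ Liang: 17:30–18:00, 18:30–19:30.
Quinn ∩ Vera ∩ Oksana ∩ Gita ∩ Liang ∩ Alice: 18:30–19:30.
Restricted to 10:30–19:30: 18:30–19:30.
Windows ≥ 30 min: 18:30–19:30.
Latest start in the last window 18:30–19:30 is 19:30 − 30 min = 19:00.

19:00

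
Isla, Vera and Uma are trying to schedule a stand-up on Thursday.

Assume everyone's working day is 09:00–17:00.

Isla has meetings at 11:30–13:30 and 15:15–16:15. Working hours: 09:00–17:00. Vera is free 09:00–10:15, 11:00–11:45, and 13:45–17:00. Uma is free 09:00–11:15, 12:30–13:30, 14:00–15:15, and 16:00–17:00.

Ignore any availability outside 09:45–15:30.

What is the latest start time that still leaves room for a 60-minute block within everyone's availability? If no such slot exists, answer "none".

Isla free within 09:00–17:00: 09:00–11:30, 13:30–15:15, 16:15–17:00.
Isla ∩ Vera: 09:00–10:15, 11:00–11:30, 13:45–15:15, 16:15–17:00.
Isla ∩ Vera ∩ Uma: 09:00–10:15, 11:00–11:15, 14:00–15:15, 16:15–17:00.
Restricted to 09:45–15:30: 09:45–10:15, 11:00–11:15, 14:00–15:15.
Windows ≥ 60 min: 14:00–15:15.
Latest start in the last window 14:00–15:15 is 15:15 − 60 min = 14:15.

14:15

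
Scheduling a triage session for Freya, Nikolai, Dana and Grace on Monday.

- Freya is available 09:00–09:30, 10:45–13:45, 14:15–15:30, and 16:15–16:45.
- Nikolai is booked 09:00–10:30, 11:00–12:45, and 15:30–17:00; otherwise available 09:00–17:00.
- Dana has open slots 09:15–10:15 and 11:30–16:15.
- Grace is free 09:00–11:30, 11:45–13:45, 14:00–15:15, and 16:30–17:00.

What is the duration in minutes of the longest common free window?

60 minutes

Nikolai free within 09:00–17:00: 10:30–11:00, 12:45–15:30.
Freya ∩ Nikolai: 10:45–11:00, 12:45–13:45, 14:15–15:30.
Freya ∩ Nikolai ∩ Dana: 12:45–13:45, 14:15–15:30.
Freya ∩ Nikolai ∩ Dana ∩ Grace: 12:45–13:45, 14:15–15:15.
Common window lengths: 60, 60 min; longest is 60.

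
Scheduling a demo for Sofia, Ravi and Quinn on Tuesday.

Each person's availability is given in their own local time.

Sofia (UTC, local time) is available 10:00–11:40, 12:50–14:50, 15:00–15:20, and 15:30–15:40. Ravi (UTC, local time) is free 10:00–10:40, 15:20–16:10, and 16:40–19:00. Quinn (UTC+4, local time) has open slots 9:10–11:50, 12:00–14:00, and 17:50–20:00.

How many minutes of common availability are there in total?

10 minutes

Sofia → UTC: 10:00–11:40, 12:50–14:50, 15:00–15:20, 15:30–15:40.
Ravi → UTC: 10:00–10:40, 15:20–16:10, 16:40–19:00.
Quinn → UTC: 05:10–07:50, 08:00–10:00, 13:50–16:00.
Sofia ∩ Ravi: 10:00–10:40, 15:30–15:40.
Sofia ∩ Ravi ∩ Quinn: 15:30–15:40.
Total common minutes: 10.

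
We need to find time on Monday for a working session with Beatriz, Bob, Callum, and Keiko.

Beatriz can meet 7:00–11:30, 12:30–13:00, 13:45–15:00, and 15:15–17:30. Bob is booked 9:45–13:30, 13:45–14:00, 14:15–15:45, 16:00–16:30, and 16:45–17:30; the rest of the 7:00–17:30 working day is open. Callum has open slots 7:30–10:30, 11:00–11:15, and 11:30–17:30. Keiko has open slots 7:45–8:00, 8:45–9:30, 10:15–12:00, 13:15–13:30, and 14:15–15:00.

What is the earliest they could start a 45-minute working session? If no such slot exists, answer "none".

Bob free within 07:00–17:30: 07:00–09:45, 13:30–13:45, 14:00–14:15, 15:45–16:00, 16:30–16:45.
Beatriz ∩ Bob: 07:00–09:45, 14:00–14:15, 15:45–16:00, 16:30–16:45.
Beatriz ∩ Bob ∩ Callum: 07:30–09:45, 14:00–14:15, 15:45–16:00, 16:30–16:45.
Beatriz ∩ Bob ∩ Callum ∩ Keiko: 07:45–08:00, 08:45–09:30.
Windows ≥ 45 min: 08:45–09:30.
Earliest such window starts at 08:45.

08:45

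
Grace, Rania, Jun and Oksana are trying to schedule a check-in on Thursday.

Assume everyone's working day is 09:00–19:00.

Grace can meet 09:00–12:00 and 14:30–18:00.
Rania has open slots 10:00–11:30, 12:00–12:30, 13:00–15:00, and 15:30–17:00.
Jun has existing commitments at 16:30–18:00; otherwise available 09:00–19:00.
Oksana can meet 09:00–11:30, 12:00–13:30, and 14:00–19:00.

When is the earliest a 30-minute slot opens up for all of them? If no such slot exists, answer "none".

Jun free within 09:00–19:00: 09:00–16:30, 18:00–19:00.
Grace ∩ Rania: 10:00–11:30, 14:30–15:00, 15:30–17:00.
Grace ∩ Rania ∩ Jun: 10:00–11:30, 14:30–15:00, 15:30–16:30.
Grace ∩ Rania ∩ Jun ∩ Oksana: 10:00–11:30, 14:30–15:00, 15:30–16:30.
Windows ≥ 30 min: 10:00–11:30, 14:30–15:00, 15:30–16:30.
Earliest such window starts at 10:00.

10:00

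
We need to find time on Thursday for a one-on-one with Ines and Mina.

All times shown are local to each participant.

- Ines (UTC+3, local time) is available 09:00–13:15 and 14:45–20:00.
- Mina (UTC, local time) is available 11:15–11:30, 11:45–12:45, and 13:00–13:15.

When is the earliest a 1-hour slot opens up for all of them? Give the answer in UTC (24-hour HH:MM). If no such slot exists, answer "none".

11:45

Ines → UTC: 06:00–10:15, 11:45–17:00.
Mina → UTC: 11:15–11:30, 11:45–12:45, 13:00–13:15.
Ines ∩ Mina: 11:45–12:45, 13:00–13:15.
Windows ≥ 60 min: 11:45–12:45.
Earliest such window starts at 11:45.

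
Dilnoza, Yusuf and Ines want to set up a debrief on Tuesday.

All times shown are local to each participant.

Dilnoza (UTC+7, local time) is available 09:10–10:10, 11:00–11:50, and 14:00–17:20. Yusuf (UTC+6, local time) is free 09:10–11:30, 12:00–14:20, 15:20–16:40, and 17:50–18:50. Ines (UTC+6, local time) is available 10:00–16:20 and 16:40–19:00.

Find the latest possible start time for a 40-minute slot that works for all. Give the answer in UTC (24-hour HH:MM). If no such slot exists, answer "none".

Dilnoza → UTC: 02:10–03:10, 04:00–04:50, 07:00–10:20.
Yusuf → UTC: 03:10–05:30, 06:00–08:20, 09:20–10:40, 11:50–12:50.
Ines → UTC: 04:00–10:20, 10:40–13:00.
Dilnoza ∩ Yusuf: 04:00–04:50, 07:00–08:20, 09:20–10:20.
Dilnoza ∩ Yusuf ∩ Ines: 04:00–04:50, 07:00–08:20, 09:20–10:20.
Windows ≥ 40 min: 04:00–04:50, 07:00–08:20, 09:20–10:20.
Latest start in the last window 09:20–10:20 is 10:20 − 40 min = 09:40.

09:40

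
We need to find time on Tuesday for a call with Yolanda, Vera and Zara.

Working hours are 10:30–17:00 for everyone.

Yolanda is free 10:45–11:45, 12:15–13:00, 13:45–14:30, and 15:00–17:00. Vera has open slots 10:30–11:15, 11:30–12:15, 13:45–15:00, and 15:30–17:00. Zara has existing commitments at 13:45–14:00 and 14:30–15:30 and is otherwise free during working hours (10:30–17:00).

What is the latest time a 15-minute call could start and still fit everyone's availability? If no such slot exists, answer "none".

Zara free within 10:30–17:00: 10:30–13:45, 14:00–14:30, 15:30–17:00.
Yolanda ∩ Vera: 10:45–11:15, 11:30–11:45, 13:45–14:30, 15:30–17:00.
Yolanda ∩ Vera ∩ Zara: 10:45–11:15, 11:30–11:45, 14:00–14:30, 15:30–17:00.
Windows ≥ 15 min: 10:45–11:15, 11:30–11:45, 14:00–14:30, 15:30–17:00.
Latest start in the last window 15:30–17:00 is 17:00 − 15 min = 16:45.

16:45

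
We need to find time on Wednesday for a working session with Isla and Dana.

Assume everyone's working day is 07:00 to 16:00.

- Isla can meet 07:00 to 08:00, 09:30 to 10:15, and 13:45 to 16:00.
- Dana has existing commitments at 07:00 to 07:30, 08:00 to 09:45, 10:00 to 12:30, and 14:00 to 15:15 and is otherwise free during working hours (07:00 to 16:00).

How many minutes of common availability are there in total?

105 minutes

Dana free within 07:00–16:00: 07:30–08:00, 09:45–10:00, 12:30–14:00, 15:15–16:00.
Isla ∩ Dana: 07:30–08:00, 09:45–10:00, 13:45–14:00, 15:15–16:00.
Total common minutes: 30 + 15 + 15 + 45 = 105.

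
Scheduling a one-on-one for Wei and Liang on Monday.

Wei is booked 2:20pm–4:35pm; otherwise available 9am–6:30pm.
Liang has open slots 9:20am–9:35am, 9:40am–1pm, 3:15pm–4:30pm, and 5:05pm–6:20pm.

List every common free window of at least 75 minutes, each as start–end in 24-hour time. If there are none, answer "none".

Wei free within 09:00–18:30: 09:00–14:20, 16:35–18:30.
Wei ∩ Liang: 09:20–09:35, 09:40–13:00, 17:05–18:20.
Windows ≥ 75 min: 09:40–13:00, 17:05–18:20.

09:40–13:00, 17:05–18:20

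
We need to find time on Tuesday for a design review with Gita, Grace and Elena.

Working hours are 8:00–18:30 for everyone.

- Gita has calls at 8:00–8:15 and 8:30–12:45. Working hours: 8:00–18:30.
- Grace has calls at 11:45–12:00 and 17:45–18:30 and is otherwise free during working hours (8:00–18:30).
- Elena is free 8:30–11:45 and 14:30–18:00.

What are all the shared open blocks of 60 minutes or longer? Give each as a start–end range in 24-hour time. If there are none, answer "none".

Gita free within 08:00–18:30: 08:15–08:30, 12:45–18:30.
Grace free within 08:00–18:30: 08:00–11:45, 12:00–17:45.
Gita ∩ Grace: 08:15–08:30, 12:45–17:45.
Gita ∩ Grace ∩ Elena: 14:30–17:45.
Windows ≥ 60 min: 14:30–17:45.

14:30–17:45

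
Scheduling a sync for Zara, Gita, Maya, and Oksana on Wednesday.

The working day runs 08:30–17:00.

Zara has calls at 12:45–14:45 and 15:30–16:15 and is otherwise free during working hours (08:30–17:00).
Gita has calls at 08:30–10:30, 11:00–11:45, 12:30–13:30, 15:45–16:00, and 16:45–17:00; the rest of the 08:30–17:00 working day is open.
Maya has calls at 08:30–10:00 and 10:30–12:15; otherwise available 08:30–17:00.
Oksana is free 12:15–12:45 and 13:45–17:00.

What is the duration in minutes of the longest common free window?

45 minutes

Zara free within 08:30–17:00: 08:30–12:45, 14:45–15:30, 16:15–17:00.
Gita free within 08:30–17:00: 10:30–11:00, 11:45–12:30, 13:30–15:45, 16:00–16:45.
Maya free within 08:30–17:00: 10:00–10:30, 12:15–17:00.
Zara ∩ Gita: 10:30–11:00, 11:45–12:30, 14:45–15:30, 16:15–16:45.
Zara ∩ Gita ∩ Maya: 12:15–12:30, 14:45–15:30, 16:15–16:45.
Zara ∩ Gita ∩ Maya ∩ Oksana: 12:15–12:30, 14:45–15:30, 16:15–16:45.
Common window lengths: 15, 45, 30 min; longest is 45.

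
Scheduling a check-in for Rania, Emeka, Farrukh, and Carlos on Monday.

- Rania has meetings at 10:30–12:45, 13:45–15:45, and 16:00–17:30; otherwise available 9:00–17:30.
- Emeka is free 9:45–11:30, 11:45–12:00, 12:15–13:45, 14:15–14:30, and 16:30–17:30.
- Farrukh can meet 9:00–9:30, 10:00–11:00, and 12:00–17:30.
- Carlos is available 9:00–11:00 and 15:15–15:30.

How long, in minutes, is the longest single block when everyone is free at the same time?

30 minutes

Rania free within 09:00–17:30: 09:00–10:30, 12:45–13:45, 15:45–16:00.
Rania ∩ Emeka: 09:45–10:30, 12:45–13:45.
Rania ∩ Emeka ∩ Farrukh: 10:00–10:30, 12:45–13:45.
Rania ∩ Emeka ∩ Farrukh ∩ Carlos: 10:00–10:30.
Single common window of 30 minutes.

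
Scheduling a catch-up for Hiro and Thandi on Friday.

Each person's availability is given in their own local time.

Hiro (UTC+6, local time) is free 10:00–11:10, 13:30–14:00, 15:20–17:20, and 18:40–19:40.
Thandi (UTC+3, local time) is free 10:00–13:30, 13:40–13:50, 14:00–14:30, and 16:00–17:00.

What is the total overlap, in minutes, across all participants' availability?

170 minutes

Hiro → UTC: 04:00–05:10, 07:30–08:00, 09:20–11:20, 12:40–13:40.
Thandi → UTC: 07:00–10:30, 10:40–10:50, 11:00–11:30, 13:00–14:00.
Hiro ∩ Thandi: 07:30–08:00, 09:20–10:30, 10:40–10:50, 11:00–11:20, 13:00–13:40.
Total common minutes: 30 + 70 + 10 + 20 + 40 = 170.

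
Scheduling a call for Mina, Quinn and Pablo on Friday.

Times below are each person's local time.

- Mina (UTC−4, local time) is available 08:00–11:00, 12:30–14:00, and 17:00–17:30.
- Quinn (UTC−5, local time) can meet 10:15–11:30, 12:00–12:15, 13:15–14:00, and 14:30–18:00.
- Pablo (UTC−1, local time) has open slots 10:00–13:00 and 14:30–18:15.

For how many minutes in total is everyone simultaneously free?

Mina → UTC: 12:00–15:00, 16:30–18:00, 21:00–21:30.
Quinn → UTC: 15:15–16:30, 17:00–17:15, 18:15–19:00, 19:30–23:00.
Pablo → UTC: 11:00–14:00, 15:30–19:15.
Mina ∩ Quinn: 17:00–17:15, 21:00–21:30.
Mina ∩ Quinn ∩ Pablo: 17:00–17:15.
Total common minutes: 15.

15 minutes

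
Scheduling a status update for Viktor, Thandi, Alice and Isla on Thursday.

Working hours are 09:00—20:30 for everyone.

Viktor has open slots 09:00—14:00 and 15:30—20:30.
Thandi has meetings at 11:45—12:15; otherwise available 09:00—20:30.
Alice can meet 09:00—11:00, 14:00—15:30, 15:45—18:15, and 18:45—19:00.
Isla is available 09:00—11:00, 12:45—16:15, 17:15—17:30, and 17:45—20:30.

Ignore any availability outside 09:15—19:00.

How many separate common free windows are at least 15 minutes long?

5

Thandi free within 09:00–20:30: 09:00–11:45, 12:15–20:30.
Viktor ∩ Thandi: 09:00–11:45, 12:15–14:00, 15:30–20:30.
Viktor ∩ Thandi ∩ Alice: 09:00–11:00, 15:45–18:15, 18:45–19:00.
Viktor ∩ Thandi ∩ Alice ∩ Isla: 09:00–11:00, 15:45–16:15, 17:15–17:30, 17:45–18:15, 18:45–19:00.
Restricted to 09:15–19:00: 09:15–11:00, 15:45–16:15, 17:15–17:30, 17:45–18:15, 18:45–19:00.
Windows ≥ 15 min: 09:15–11:00, 15:45–16:15, 17:15–17:30, 17:45–18:15, 18:45–19:00.
That's 5 windows.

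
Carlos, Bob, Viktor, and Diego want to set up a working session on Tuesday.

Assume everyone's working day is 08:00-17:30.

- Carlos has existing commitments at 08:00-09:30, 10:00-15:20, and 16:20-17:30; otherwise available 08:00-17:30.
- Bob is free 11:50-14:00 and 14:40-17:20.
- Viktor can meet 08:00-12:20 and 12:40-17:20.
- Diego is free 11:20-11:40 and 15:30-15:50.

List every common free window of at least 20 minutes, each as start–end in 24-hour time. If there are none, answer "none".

Carlos free within 08:00–17:30: 09:30–10:00, 15:20–16:20.
Carlos ∩ Bob: 15:20–16:20.
Carlos ∩ Bob ∩ Viktor: 15:20–16:20.
Carlos ∩ Bob ∩ Viktor ∩ Diego: 15:30–15:50.
Windows ≥ 20 min: 15:30–15:50.

15:30–15:50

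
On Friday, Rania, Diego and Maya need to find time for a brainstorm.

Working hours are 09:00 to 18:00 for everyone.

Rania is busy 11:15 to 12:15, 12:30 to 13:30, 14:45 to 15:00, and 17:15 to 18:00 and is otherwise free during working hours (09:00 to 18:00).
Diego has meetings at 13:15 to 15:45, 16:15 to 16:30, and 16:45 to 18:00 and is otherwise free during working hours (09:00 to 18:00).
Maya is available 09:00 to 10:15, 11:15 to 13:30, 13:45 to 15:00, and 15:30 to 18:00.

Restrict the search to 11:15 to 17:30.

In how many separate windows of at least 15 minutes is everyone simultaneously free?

Rania free within 09:00–18:00: 09:00–11:15, 12:15–12:30, 13:30–14:45, 15:00–17:15.
Diego free within 09:00–18:00: 09:00–13:15, 15:45–16:15, 16:30–16:45.
Rania ∩ Diego: 09:00–11:15, 12:15–12:30, 15:45–16:15, 16:30–16:45.
Rania ∩ Diego ∩ Maya: 09:00–10:15, 12:15–12:30, 15:45–16:15, 16:30–16:45.
Restricted to 11:15–17:30: 12:15–12:30, 15:45–16:15, 16:30–16:45.
Windows ≥ 15 min: 12:15–12:30, 15:45–16:15, 16:30–16:45.
That's 3 windows.

3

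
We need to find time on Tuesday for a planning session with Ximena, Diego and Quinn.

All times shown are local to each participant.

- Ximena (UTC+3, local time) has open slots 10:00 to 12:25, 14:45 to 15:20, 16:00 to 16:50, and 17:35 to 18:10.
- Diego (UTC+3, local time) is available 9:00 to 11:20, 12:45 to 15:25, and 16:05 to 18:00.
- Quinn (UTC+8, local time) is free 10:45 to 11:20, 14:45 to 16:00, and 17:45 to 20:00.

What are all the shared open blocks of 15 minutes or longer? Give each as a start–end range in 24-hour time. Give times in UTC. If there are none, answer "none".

07:00–08:00, 11:45–12:00

Ximena → UTC: 07:00–09:25, 11:45–12:20, 13:00–13:50, 14:35–15:10.
Diego → UTC: 06:00–08:20, 09:45–12:25, 13:05–15:00.
Quinn → UTC: 02:45–03:20, 06:45–08:00, 09:45–12:00.
Ximena ∩ Diego: 07:00–08:20, 11:45–12:20, 13:05–13:50, 14:35–15:00.
Ximena ∩ Diego ∩ Quinn: 07:00–08:00, 11:45–12:00.
Windows ≥ 15 min: 07:00–08:00, 11:45–12:00.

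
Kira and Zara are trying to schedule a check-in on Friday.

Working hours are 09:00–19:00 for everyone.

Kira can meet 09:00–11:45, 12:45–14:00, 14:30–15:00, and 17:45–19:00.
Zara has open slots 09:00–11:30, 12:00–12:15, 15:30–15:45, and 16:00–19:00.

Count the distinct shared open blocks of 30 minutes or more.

Kira ∩ Zara: 09:00–11:30, 17:45–19:00.
Windows ≥ 30 min: 09:00–11:30, 17:45–19:00.
That's 2 windows.

2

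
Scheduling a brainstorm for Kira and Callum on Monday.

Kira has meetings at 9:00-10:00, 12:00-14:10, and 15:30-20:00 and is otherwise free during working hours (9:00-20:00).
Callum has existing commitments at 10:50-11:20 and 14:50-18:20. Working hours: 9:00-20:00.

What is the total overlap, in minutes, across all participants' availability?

Kira free within 09:00–20:00: 10:00–12:00, 14:10–15:30.
Callum free within 09:00–20:00: 09:00–10:50, 11:20–14:50, 18:20–20:00.
Kira ∩ Callum: 10:00–10:50, 11:20–12:00, 14:10–14:50.
Total common minutes: 50 + 40 + 40 = 130.

130 minutes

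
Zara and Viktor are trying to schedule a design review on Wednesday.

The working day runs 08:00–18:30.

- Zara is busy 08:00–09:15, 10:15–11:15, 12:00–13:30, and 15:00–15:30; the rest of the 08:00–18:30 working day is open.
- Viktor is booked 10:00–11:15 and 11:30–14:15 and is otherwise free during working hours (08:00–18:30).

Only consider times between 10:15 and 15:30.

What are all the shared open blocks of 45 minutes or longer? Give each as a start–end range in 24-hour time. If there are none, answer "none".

14:15–15:00

Zara free within 08:00–18:30: 09:15–10:15, 11:15–12:00, 13:30–15:00, 15:30–18:30.
Viktor free within 08:00–18:30: 08:00–10:00, 11:15–11:30, 14:15–18:30.
Zara ∩ Viktor: 09:15–10:00, 11:15–11:30, 14:15–15:00, 15:30–18:30.
Restricted to 10:15–15:30: 11:15–11:30, 14:15–15:00.
Windows ≥ 45 min: 14:15–15:00.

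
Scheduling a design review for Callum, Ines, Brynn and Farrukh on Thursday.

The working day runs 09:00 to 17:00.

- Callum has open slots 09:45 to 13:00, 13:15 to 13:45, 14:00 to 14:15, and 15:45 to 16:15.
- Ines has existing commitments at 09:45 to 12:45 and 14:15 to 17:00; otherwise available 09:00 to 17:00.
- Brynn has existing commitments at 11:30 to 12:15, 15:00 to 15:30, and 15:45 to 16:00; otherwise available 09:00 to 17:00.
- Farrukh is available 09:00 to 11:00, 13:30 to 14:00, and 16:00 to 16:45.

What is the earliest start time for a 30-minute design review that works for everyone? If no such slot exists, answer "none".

Ines free within 09:00–17:00: 09:00–09:45, 12:45–14:15.
Brynn free within 09:00–17:00: 09:00–11:30, 12:15–15:00, 15:30–15:45, 16:00–17:00.
Callum ∩ Ines: 12:45–13:00, 13:15–13:45, 14:00–14:15.
Callum ∩ Ines ∩ Brynn: 12:45–13:00, 13:15–13:45, 14:00–14:15.
Callum ∩ Ines ∩ Brynn ∩ Farrukh: 13:30–13:45.
Windows ≥ 30 min: (none).

none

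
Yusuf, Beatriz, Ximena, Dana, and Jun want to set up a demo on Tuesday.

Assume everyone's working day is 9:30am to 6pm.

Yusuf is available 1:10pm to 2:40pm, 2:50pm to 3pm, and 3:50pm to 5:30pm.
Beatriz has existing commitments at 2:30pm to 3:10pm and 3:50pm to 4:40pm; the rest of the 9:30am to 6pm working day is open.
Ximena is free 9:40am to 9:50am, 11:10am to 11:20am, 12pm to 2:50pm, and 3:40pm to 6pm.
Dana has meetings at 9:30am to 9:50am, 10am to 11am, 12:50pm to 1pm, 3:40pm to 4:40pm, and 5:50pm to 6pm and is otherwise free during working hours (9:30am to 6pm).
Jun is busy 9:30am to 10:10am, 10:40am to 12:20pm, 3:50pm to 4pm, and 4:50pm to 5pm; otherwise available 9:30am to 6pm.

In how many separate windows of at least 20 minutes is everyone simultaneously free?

2

Beatriz free within 09:30–18:00: 09:30–14:30, 15:10–15:50, 16:40–18:00.
Dana free within 09:30–18:00: 09:50–10:00, 11:00–12:50, 13:00–15:40, 16:40–17:50.
Jun free within 09:30–18:00: 10:10–10:40, 12:20–15:50, 16:00–16:50, 17:00–18:00.
Yusuf ∩ Beatriz: 13:10–14:30, 16:40–17:30.
Yusuf ∩ Beatriz ∩ Ximena: 13:10–14:30, 16:40–17:30.
Yusuf ∩ Beatriz ∩ Ximena ∩ Dana: 13:10–14:30, 16:40–17:30.
Yusuf ∩ Beatriz ∩ Ximena ∩ Dana ∩ Jun: 13:10–14:30, 16:40–16:50, 17:00–17:30.
Windows ≥ 20 min: 13:10–14:30, 17:00–17:30.
That's 2 windows.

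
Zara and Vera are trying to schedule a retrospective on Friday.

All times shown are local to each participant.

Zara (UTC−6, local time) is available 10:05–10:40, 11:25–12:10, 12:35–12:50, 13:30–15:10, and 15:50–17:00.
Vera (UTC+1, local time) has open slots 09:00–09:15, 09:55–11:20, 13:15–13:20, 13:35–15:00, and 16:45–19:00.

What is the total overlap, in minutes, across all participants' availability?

Zara → UTC: 16:05–16:40, 17:25–18:10, 18:35–18:50, 19:30–21:10, 21:50–23:00.
Vera → UTC: 08:00–08:15, 08:55–10:20, 12:15–12:20, 12:35–14:00, 15:45–18:00.
Zara ∩ Vera: 16:05–16:40, 17:25–18:00.
Total common minutes: 35 + 35 = 70.

70 minutes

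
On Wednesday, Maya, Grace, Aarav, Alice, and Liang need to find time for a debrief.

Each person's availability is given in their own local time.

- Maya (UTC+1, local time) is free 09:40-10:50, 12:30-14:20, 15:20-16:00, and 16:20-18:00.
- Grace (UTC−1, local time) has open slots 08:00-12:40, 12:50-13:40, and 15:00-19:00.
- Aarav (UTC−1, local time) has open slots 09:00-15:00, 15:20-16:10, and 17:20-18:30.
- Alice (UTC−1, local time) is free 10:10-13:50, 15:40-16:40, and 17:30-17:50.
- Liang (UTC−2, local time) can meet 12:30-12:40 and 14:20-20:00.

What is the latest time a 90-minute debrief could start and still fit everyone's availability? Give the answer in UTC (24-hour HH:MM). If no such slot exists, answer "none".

none

Maya → UTC: 08:40–09:50, 11:30–13:20, 14:20–15:00, 15:20–17:00.
Grace → UTC: 09:00–13:40, 13:50–14:40, 16:00–20:00.
Aarav → UTC: 10:00–16:00, 16:20–17:10, 18:20–19:30.
Alice → UTC: 11:10–14:50, 16:40–17:40, 18:30–18:50.
Liang → UTC: 14:30–14:40, 16:20–22:00.
Maya ∩ Grace: 09:00–09:50, 11:30–13:20, 14:20–14:40, 16:00–17:00.
Maya ∩ Grace ∩ Aarav: 11:30–13:20, 14:20–14:40, 16:20–17:00.
Maya ∩ Grace ∩ Aarav ∩ Alice: 11:30–13:20, 14:20–14:40, 16:40–17:00.
Maya ∩ Grace ∩ Aarav ∩ Alice ∩ Liang: 14:30–14:40, 16:40–17:00.
Windows ≥ 90 min: (none).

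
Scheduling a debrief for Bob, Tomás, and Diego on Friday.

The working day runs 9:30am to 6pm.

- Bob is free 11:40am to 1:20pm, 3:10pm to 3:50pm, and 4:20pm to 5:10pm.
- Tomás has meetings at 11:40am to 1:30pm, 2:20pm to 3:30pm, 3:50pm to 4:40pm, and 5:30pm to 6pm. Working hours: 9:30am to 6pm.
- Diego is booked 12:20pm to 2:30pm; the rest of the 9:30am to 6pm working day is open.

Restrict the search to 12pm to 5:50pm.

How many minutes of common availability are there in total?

Tomás free within 09:30–18:00: 09:30–11:40, 13:30–14:20, 15:30–15:50, 16:40–17:30.
Diego free within 09:30–18:00: 09:30–12:20, 14:30–18:00.
Bob ∩ Tomás: 15:30–15:50, 16:40–17:10.
Bob ∩ Tomás ∩ Diego: 15:30–15:50, 16:40–17:10.
Restricted to 12:00–17:50: 15:30–15:50, 16:40–17:10.
Total common minutes: 20 + 30 = 50.

50 minutes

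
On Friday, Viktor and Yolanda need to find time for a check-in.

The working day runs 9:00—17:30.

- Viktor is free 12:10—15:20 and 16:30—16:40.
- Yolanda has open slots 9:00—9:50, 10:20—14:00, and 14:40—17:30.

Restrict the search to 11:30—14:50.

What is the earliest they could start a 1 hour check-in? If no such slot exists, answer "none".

12:10

Viktor ∩ Yolanda: 12:10–14:00, 14:40–15:20, 16:30–16:40.
Restricted to 11:30–14:50: 12:10–14:00, 14:40–14:50.
Windows ≥ 60 min: 12:10–14:00.
Earliest such window starts at 12:10.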